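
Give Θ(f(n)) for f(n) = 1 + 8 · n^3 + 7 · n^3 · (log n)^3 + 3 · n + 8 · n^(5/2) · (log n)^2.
f(n) ∈ Θ(n^3 · (log n)^3)

Compare the terms by growth order. For large n, n^a · (log n)^b dominates n^a' · (log n)^b' iff a > a', or (a = a' and b > b'). Ranking the 5 terms shows the dominant one is 7 · n^3 · (log n)^3. Hence f(n) ∈ Θ(n^3 · (log n)^3).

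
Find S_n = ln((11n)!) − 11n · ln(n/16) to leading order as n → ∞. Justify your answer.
S_n ~ 11n · (ln 176 − 1) + O(ln n)

Stirling: ln((11n)!) = 11n ln(11n) − 11n + O(ln n).
  S_n = 11n ln(11n) − 11n − 11n ln(n/16) + O(ln n)
      = 11n ln(11n) − 11n ln n + 11n ln 16 − 11n + O(ln n)
      = 11n ln 11 + 11n ln 16 − 11n + O(ln n)
      = 11n (ln 176 − 1) + O(ln n).
Numerically ln(176) − 1 ≈ 4.1705.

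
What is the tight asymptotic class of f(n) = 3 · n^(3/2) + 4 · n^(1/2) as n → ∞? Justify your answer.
f(n) ∈ Θ(n^(3/2))

Compare the terms by growth order. For large n, n^a · (log n)^b dominates n^a' · (log n)^b' iff a > a', or (a = a' and b > b'). Ranking the 2 terms shows the dominant one is 3 · n^(3/2). Hence f(n) ∈ Θ(n^(3/2)).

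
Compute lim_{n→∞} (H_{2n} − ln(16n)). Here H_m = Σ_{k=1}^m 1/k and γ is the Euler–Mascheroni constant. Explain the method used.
lim = −ln 8 + γ

By Euler-Maclaurin, H_m = ln m + γ + O(1/m). So
  H_{2n} − ln(16n) = ln(2n) + γ − ln(16n) + O(1/n)
                       = ln(2/16) + γ + O(1/n).
Hence the limit is ln(2/16) + γ (= −ln 8).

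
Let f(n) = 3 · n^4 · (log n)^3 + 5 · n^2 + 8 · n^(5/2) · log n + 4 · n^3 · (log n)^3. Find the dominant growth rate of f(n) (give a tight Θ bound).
f(n) ∈ Θ(n^4 · (log n)^3)

Compare the terms by growth order. For large n, n^a · (log n)^b dominates n^a' · (log n)^b' iff a > a', or (a = a' and b > b'). Ranking the 4 terms shows the dominant one is 3 · n^4 · (log n)^3. Hence f(n) ∈ Θ(n^4 · (log n)^3).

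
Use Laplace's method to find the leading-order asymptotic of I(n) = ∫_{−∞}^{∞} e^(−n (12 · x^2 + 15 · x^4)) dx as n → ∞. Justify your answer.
I(n) ~ sqrt(π/(12n))

φ(x) = 12 · x^2 + 15 · x^4 has its unique global minimum at x* = 0 (since φ'(x) = 24x + 60x^3 = 0 only at x = 0 for real x with both coefficients positive, and φ → ∞ as |x| → ∞). At x* = 0, φ(0) = 0 and φ''(0) = 24. Laplace's method then gives
  I(n) ~ sqrt(2π / (n · φ''(0))) · e^(−n φ(0)) = sqrt(2π / (24n)) = sqrt(π/(12n)).
The 15 · x^4 term contributes only at subleading order (an O(1/n) relative correction).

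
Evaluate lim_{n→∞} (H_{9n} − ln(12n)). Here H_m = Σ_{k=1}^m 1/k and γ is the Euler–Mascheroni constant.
lim = ln(3/4) + γ

By Euler-Maclaurin, H_m = ln m + γ + O(1/m). So
  H_{9n} − ln(12n) = ln(9n) + γ − ln(12n) + O(1/n)
                       = ln(9/12) + γ + O(1/n).
Hence the limit is ln(9/12) + γ (= ln(3/4)).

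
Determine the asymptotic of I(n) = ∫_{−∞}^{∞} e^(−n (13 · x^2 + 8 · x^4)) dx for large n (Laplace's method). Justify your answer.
I(n) ~ sqrt(π/(13n))

φ(x) = 13 · x^2 + 8 · x^4 has its unique global minimum at x* = 0 (since φ'(x) = 26x + 32x^3 = 0 only at x = 0 for real x with both coefficients positive, and φ → ∞ as |x| → ∞). At x* = 0, φ(0) = 0 and φ''(0) = 26. Laplace's method then gives
  I(n) ~ sqrt(2π / (n · φ''(0))) · e^(−n φ(0)) = sqrt(2π / (26n)) = sqrt(π/(13n)).
The 8 · x^4 term contributes only at subleading order (an O(1/n) relative correction).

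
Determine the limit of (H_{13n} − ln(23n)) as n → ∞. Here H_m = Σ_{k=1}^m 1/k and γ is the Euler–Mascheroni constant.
lim = ln(13/23) + γ

By Euler-Maclaurin, H_m = ln m + γ + O(1/m). So
  H_{13n} − ln(23n) = ln(13n) + γ − ln(23n) + O(1/n)
                       = ln(13/23) + γ + O(1/n).
Hence the limit is ln(13/23) + γ.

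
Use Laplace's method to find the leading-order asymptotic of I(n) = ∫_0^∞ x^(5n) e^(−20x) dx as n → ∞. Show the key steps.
I(n) ~ (sqrt(2π·5n) / 20) · (5n/(20e))^(5n)

Write the integrand as exp(5n ln x − 20x) and set f(x) = 5n ln x − 20x. Then f'(x) = 5n/x − 20 = 0 at x* = 5n/20, and f''(x*) = −5n/x*^2 = −20^2/(5n). Laplace's method (interior maximum) gives
  I(n) ~ e^(f(x*)) · sqrt(2π / |f''(x*)|)
        = exp(5n ln(5n/20) − 5n) · sqrt(2π · 5n / 20^2)
        = (5n/20)^(5n) e^(−5n) · sqrt(2π·5n) / 20
        = (sqrt(2π·5n) / 20) · (5n/(20e))^(5n).
This matches Γ(5n+1)/20^(5n+1) with Stirling applied to Γ.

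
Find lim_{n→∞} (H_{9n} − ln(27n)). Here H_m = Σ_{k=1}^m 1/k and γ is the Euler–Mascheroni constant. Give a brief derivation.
lim = −ln 3 + γ

By Euler-Maclaurin, H_m = ln m + γ + O(1/m). So
  H_{9n} − ln(27n) = ln(9n) + γ − ln(27n) + O(1/n)
                       = ln(9/27) + γ + O(1/n).
Hence the limit is ln(9/27) + γ (= −ln 3).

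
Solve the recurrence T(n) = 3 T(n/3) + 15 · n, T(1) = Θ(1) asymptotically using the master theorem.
T(n) = Θ(n log n)

log_3 3 = 1, and f(n) = 15 · n = Θ(n^(log_3 3)). This is Case 2 of the master theorem: T(n) = Θ(f(n) · log n) = Θ(n log n).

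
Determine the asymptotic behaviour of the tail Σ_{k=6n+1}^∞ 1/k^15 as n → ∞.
Σ_{k>6n} 1/k^15 ~ 1/(14 · (6n)^14)

Compare to the integral: ∫_{6n}^∞ x^(−15) dx = [−x^(−14)/14]_{6n}^∞ = 1/((15−1)·(6n)^14). Euler-Maclaurin then gives
  Σ_{k>6n} 1/k^15 = ∫_{6n}^∞ dx/x^15 − 1/(2·(6n)^15) + O(1/(6n)^16).
(Equivalently this is ζ(15) − Σ_{k≤6n} 1/k^15.)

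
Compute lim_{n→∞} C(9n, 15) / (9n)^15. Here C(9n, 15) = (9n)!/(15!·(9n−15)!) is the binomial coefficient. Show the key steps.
lim = 1/15! = 1/1307674368000

With N = 9n → ∞: C(N, 15) / N^15 = [N(N−1)…(N−14)] / (15! · N^15) = (1/15!) · 1 · (1 − 1/(9n)) · … · (1 − 14/(9n)). Each factor → 1 as N → ∞, so the limit is 1/15! = 1/1307674368000.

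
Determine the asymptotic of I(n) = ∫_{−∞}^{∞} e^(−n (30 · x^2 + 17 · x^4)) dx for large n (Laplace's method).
I(n) ~ sqrt(π/(30n))

φ(x) = 30 · x^2 + 17 · x^4 has its unique global minimum at x* = 0 (since φ'(x) = 60x + 68x^3 = 0 only at x = 0 for real x with both coefficients positive, and φ → ∞ as |x| → ∞). At x* = 0, φ(0) = 0 and φ''(0) = 60. Laplace's method then gives
  I(n) ~ sqrt(2π / (n · φ''(0))) · e^(−n φ(0)) = sqrt(2π / (60n)) = sqrt(π/(30n)).
The 17 · x^4 term contributes only at subleading order (an O(1/n) relative correction).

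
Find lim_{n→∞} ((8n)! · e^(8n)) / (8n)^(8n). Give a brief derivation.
lim = ∞

Stirling: (8n)! ~ sqrt(2π·8n) · (8n/e)^(8n). Hence
  (8n)! · e^(8n) / (8n)^(8n) ~ sqrt(2π·8n) = sqrt(2π·8) · sqrt(n) → ∞.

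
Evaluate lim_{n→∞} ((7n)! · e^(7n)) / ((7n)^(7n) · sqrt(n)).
lim = sqrt(2π·7)

Stirling: (7n)! ~ sqrt(2π·7n) · (7n/e)^(7n). Hence
  (7n)! · e^(7n) / (7n)^(7n) ~ sqrt(2π·7n).
Dividing by sqrt(n): sqrt(2π·7n) / sqrt(n) = sqrt(2π·7) · n^((1−1)/2), so the limit is sqrt(2π·7).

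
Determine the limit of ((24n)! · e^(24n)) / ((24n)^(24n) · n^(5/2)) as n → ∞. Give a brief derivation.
lim = 0

Stirling: (24n)! ~ sqrt(2π·24n) · (24n/e)^(24n). Hence
  (24n)! · e^(24n) / (24n)^(24n) ~ sqrt(2π·24n).
Dividing by n^(5/2): sqrt(2π·24n) / n^(5/2) = sqrt(2π·24) · n^((1−5)/2), so the expression behaves like sqrt(2π·24) · n^((1−5)/2) → 0.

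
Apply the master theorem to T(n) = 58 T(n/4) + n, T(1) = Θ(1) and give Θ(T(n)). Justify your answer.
T(n) = Θ(n^(log_4 58))

Master theorem: compare f(n) = n to n^(log_4 58) where log_4 58 ≈ 2.929. Since 1 < log_4 58, we have f(n) = O(n^(log_4 58 − ε)) for some ε > 0 — Case 1. Hence T(n) = Θ(n^(log_4 58)).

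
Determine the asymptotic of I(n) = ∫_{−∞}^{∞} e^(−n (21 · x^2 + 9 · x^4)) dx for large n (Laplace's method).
I(n) ~ sqrt(π/(21n))

φ(x) = 21 · x^2 + 9 · x^4 has its unique global minimum at x* = 0 (since φ'(x) = 42x + 36x^3 = 0 only at x = 0 for real x with both coefficients positive, and φ → ∞ as |x| → ∞). At x* = 0, φ(0) = 0 and φ''(0) = 42. Laplace's method then gives
  I(n) ~ sqrt(2π / (n · φ''(0))) · e^(−n φ(0)) = sqrt(2π / (42n)) = sqrt(π/(21n)).
The 9 · x^4 term contributes only at subleading order (an O(1/n) relative correction).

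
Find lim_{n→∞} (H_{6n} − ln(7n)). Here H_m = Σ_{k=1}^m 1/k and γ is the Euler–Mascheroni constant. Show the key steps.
lim = ln(6/7) + γ

By Euler-Maclaurin, H_m = ln m + γ + O(1/m). So
  H_{6n} − ln(7n) = ln(6n) + γ − ln(7n) + O(1/n)
                       = ln(6/7) + γ + O(1/n).
Hence the limit is ln(6/7) + γ.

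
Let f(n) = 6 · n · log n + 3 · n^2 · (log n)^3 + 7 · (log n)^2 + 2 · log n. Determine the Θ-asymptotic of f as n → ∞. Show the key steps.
f(n) ∈ Θ(n^2 · (log n)^3)

Compare the terms by growth order. For large n, n^a · (log n)^b dominates n^a' · (log n)^b' iff a > a', or (a = a' and b > b'). Ranking the 4 terms shows the dominant one is 3 · n^2 · (log n)^3. Hence f(n) ∈ Θ(n^2 · (log n)^3).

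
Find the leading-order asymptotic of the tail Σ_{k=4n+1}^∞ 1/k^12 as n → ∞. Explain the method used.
Σ_{k>4n} 1/k^12 ~ 1/(11 · (4n)^11)

Compare to the integral: ∫_{4n}^∞ x^(−12) dx = [−x^(−11)/11]_{4n}^∞ = 1/((12−1)·(4n)^11). Euler-Maclaurin then gives
  Σ_{k>4n} 1/k^12 = ∫_{4n}^∞ dx/x^12 − 1/(2·(4n)^12) + O(1/(4n)^13).
(Equivalently this is ζ(12) − Σ_{k≤4n} 1/k^12.)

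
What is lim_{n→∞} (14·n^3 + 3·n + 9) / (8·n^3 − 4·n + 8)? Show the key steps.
lim = 14/8 = 7/4

For large n the leading n^3 terms dominate both numerator and denominator. Dividing top and bottom by n^3, every other term tends to 0, leaving 14/8 = 7/4.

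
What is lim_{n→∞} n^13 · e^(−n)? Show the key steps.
lim = 0

Exponentials with base > 1 dominate every fixed polynomial: for any fixed c, n^c / e^n → 0 as n → ∞ (e.g. by the ratio test, or since e^n grows faster than any power of n). Hence n^13 · e^(−n) = n^13 / e^n → 0.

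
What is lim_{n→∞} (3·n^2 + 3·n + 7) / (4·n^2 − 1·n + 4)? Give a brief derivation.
lim = 3/4

For large n the leading n^2 terms dominate both numerator and denominator. Dividing top and bottom by n^2, every other term tends to 0, leaving 3/4.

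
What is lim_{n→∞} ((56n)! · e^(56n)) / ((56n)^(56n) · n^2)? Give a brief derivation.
lim = 0

Stirling: (56n)! ~ sqrt(2π·56n) · (56n/e)^(56n). Hence
  (56n)! · e^(56n) / (56n)^(56n) ~ sqrt(2π·56n).
Dividing by n^2: sqrt(2π·56n) / n^2 = sqrt(2π·56) · n^((1−4)/2), so the expression behaves like sqrt(2π·56) · n^((1−4)/2) → 0.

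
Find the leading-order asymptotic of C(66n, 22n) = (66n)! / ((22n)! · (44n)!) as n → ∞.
C(66n, 22n) ~ (27/4)^(22n) · sqrt(3/(4π·22n))

Write N = 22n. Apply Stirling to each factorial:
  (3N)! ~ sqrt(2π·3N) · (3N/e)^(3N),
  N! ~ sqrt(2π N) · (N/e)^N,
  (2N)! ~ sqrt(2π·2N) · (2N/e)^(2N).
The exponential factors combine to (3N)^(3N) / (N^N · (2N)^(2N)) = 3^(3N)/2^(2N) = (3^3/2^2)^N = (27/4)^N.
The square-root prefactors combine to sqrt(2π·3N) / (sqrt(2π N)·sqrt(2π·2N)) = sqrt(3 / (2π·2·N)) = sqrt(3/(4π·22n)).
Substituting N = 22n: C(66n, 22n) ~ (27/4)^(22n) · sqrt(3/(4π·22n)).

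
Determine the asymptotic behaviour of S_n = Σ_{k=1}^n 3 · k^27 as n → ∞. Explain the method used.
S_n ~ 3 · n^28 / 28

By integral comparison (Euler-Maclaurin), Σ_{k=1}^n 3 · k^27 = 3 · ∫_0^n x^27 dx + O(n^27) = 3 · n^28/28 + O(n^27). (Equivalently, Faulhaber's formula gives the same leading term.)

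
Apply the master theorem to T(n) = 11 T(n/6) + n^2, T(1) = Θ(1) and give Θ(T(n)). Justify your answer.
T(n) = Θ(n^2)

log_6 11 ≈ 1.338. f(n) = n^2 dominates n^(log_6 11) since 2 > 1.338, and the regularity condition a·f(n/b) = 11·(n/6)^2 = (11/36)·n^2 ≤ c·f(n) holds with c = 11/36 ≈ 0.306 < 1. So this is Case 3: T(n) = Θ(f(n)) = Θ(n^2).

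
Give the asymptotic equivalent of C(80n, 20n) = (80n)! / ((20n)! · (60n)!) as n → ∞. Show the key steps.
C(80n, 20n) ~ (256/27)^(20n) · sqrt(2/(3π·20n))

Write N = 20n. Apply Stirling to each factorial:
  (4N)! ~ sqrt(2π·4N) · (4N/e)^(4N),
  N! ~ sqrt(2π N) · (N/e)^N,
  (3N)! ~ sqrt(2π·3N) · (3N/e)^(3N).
The exponential factors combine to (4N)^(4N) / (N^N · (3N)^(3N)) = 4^(4N)/3^(3N) = (4^4/3^3)^N = (256/27)^N.
The square-root prefactors combine to sqrt(2π·4N) / (sqrt(2π N)·sqrt(2π·3N)) = sqrt(4 / (2π·3·N)) = sqrt(2/(3π·20n)).
Substituting N = 20n: C(80n, 20n) ~ (256/27)^(20n) · sqrt(2/(3π·20n)).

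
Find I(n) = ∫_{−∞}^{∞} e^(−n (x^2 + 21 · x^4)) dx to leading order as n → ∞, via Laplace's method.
I(n) ~ sqrt(π/n)

φ(x) = x^2 + 21 · x^4 has its unique global minimum at x* = 0 (since φ'(x) = 2x + 84x^3 = 0 only at x = 0 for real x with both coefficients positive, and φ → ∞ as |x| → ∞). At x* = 0, φ(0) = 0 and φ''(0) = 2. Laplace's method then gives
  I(n) ~ sqrt(2π / (n · φ''(0))) · e^(−n φ(0)) = sqrt(2π / (2n)) = sqrt(π/n).
The 21 · x^4 term contributes only at subleading order (an O(1/n) relative correction).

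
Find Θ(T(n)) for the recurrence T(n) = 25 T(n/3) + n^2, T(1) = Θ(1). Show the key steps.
T(n) = Θ(n^(log_3 25))

Master theorem: compare f(n) = n^2 to n^(log_3 25) where log_3 25 ≈ 2.930. Since 2 < log_3 25, we have f(n) = O(n^(log_3 25 − ε)) for some ε > 0 — Case 1. Hence T(n) = Θ(n^(log_3 25)).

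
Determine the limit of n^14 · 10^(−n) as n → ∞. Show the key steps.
lim = 0

Exponentials with base > 1 dominate every fixed polynomial: for any fixed c, n^c / 10^n → 0 as n → ∞ (e.g. by the ratio test, or by writing 10^n = e^(n ln 10) and noting e^(n ln 10) / n^c → ∞). Hence n^14 · 10^(−n) = n^14 / 10^n → 0.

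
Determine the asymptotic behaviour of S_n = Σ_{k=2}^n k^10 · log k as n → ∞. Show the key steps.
S_n ~ n^11 log n / 11 − n^11 / 121

By integral comparison, S_n = ∫_1^n x^10 · log x dx + O(n^10 · log n). For the integral, ∫ x^10 log x dx = n^11 log n / 11 − n^11/121 (integration by parts). Hence S_n ~ n^11 log n / 11 − n^11 / 121.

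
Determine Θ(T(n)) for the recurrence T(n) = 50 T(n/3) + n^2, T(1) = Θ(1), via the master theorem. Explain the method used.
T(n) = Θ(n^(log_3 50))

Master theorem: compare f(n) = n^2 to n^(log_3 50) where log_3 50 ≈ 3.561. Since 2 < log_3 50, we have f(n) = O(n^(log_3 50 − ε)) for some ε > 0 — Case 1. Hence T(n) = Θ(n^(log_3 50)).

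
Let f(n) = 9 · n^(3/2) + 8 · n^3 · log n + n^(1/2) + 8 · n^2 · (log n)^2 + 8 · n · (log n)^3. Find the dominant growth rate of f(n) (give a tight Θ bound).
f(n) ∈ Θ(n^3 · log n)

Compare the terms by growth order. For large n, n^a · (log n)^b dominates n^a' · (log n)^b' iff a > a', or (a = a' and b > b'). Ranking the 5 terms shows the dominant one is 8 · n^3 · log n. Hence f(n) ∈ Θ(n^3 · log n).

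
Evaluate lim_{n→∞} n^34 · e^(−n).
lim = 0

Exponentials with base > 1 dominate every fixed polynomial: for any fixed c, n^c / e^n → 0 as n → ∞ (e.g. by the ratio test, or since e^n grows faster than any power of n). Hence n^34 · e^(−n) = n^34 / e^n → 0.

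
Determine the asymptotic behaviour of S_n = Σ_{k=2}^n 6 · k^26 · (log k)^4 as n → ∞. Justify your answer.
S_n ~ 2 · n^27 · (log n)^4 / 9

By integral comparison, S_n = ∫_1^n 6 · x^26 · (log x)^4 dx + O(n^26 · (log n)^4). For the integral, the leading term of ∫_1^n x^26 (log x)^4 dx is n^27/27 · (log n)^4 (by repeated integration by parts; each step lowers the log-exponent and produces a relatively O(1/log n) correction). Hence S_n ~ 2 · n^27 · (log n)^4 / 9.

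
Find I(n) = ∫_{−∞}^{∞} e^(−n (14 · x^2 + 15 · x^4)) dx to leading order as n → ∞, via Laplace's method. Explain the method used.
I(n) ~ sqrt(π/(14n))

φ(x) = 14 · x^2 + 15 · x^4 has its unique global minimum at x* = 0 (since φ'(x) = 28x + 60x^3 = 0 only at x = 0 for real x with both coefficients positive, and φ → ∞ as |x| → ∞). At x* = 0, φ(0) = 0 and φ''(0) = 28. Laplace's method then gives
  I(n) ~ sqrt(2π / (n · φ''(0))) · e^(−n φ(0)) = sqrt(2π / (28n)) = sqrt(π/(14n)).
The 15 · x^4 term contributes only at subleading order (an O(1/n) relative correction).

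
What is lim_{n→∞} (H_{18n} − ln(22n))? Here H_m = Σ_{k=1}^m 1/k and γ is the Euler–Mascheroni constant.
lim = ln(9/11) + γ

By Euler-Maclaurin, H_m = ln m + γ + O(1/m). So
  H_{18n} − ln(22n) = ln(18n) + γ − ln(22n) + O(1/n)
                       = ln(18/22) + γ + O(1/n).
Hence the limit is ln(18/22) + γ (= ln(9/11)).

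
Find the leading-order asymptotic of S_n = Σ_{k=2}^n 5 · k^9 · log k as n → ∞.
S_n ~ n^10 log n / 2 − n^10 / 20

By integral comparison, S_n = ∫_1^n 5 · x^9 · log x dx + O(n^9 · log n). For the integral, ∫ x^9 log x dx = n^10 log n / 10 − n^10/100 (integration by parts). Hence S_n ~ n^10 log n / 2 − n^10 / 20.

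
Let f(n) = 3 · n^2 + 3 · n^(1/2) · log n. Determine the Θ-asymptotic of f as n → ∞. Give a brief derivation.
f(n) ∈ Θ(n^2)

Compare the terms by growth order. For large n, n^a · (log n)^b dominates n^a' · (log n)^b' iff a > a', or (a = a' and b > b'). Ranking the 2 terms shows the dominant one is 3 · n^2. Hence f(n) ∈ Θ(n^2).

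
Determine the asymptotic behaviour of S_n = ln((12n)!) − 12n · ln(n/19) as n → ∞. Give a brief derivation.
S_n ~ 12n · (ln 228 − 1) + O(ln n)

Stirling: ln((12n)!) = 12n ln(12n) − 12n + O(ln n).
  S_n = 12n ln(12n) − 12n − 12n ln(n/19) + O(ln n)
      = 12n ln(12n) − 12n ln n + 12n ln 19 − 12n + O(ln n)
      = 12n ln 12 + 12n ln 19 − 12n + O(ln n)
      = 12n (ln 228 − 1) + O(ln n).
Numerically ln(228) − 1 ≈ 4.4293.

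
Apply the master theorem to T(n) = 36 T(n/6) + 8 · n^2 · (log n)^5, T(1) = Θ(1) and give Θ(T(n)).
T(n) = Θ(n^2 · (log n)^6)

Here log_6 36 = 2 and f(n) = 8 · n^2 · (log n)^5 = Θ(n^(log_6 36) · (log n)^5). This is the extended Case 2 of the master theorem (f matches the critical exponent up to log factors), giving T(n) = Θ(n^(log_6 36) · (log n)^(5+1)) = Θ(n^2 · (log n)^6).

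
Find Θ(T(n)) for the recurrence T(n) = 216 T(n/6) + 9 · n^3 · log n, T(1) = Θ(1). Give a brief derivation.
T(n) = Θ(n^3 · (log n)^2)

Here log_6 216 = 3 and f(n) = 9 · n^3 · log n = Θ(n^(log_6 216) · (log n)^1). This is the extended Case 2 of the master theorem (f matches the critical exponent up to log factors), giving T(n) = Θ(n^(log_6 216) · (log n)^(1+1)) = Θ(n^3 · (log n)^2).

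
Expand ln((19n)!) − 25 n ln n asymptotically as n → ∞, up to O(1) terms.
ln((19n)!) − 25 n ln n = −6 n ln n + 19(ln 19 − 1) n + (1/2) ln(2π·19n) + O(1/n)

Stirling: ln((19n)!) = 19n ln(19n) − 19n + (1/2) ln(2π·19n) + O(1/n).
Expand 19n ln(19n) = 19n (ln n + ln 19) = 19n ln n + 19n ln 19.
Subtract 25n ln n: leading term is (19 − 25) n ln n = −6 n ln n. The next term is 19n ln 19 − 19n = 19(ln 19 − 1) n. Then the (1/2) ln(2π·19n) correction.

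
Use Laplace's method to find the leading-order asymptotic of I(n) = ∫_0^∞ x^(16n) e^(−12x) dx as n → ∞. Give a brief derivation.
I(n) ~ (sqrt(2π·16n) / 12) · (16n/(12e))^(16n)

Write the integrand as exp(16n ln x − 12x) and set f(x) = 16n ln x − 12x. Then f'(x) = 16n/x − 12 = 0 at x* = 16n/12, and f''(x*) = −16n/x*^2 = −12^2/(16n). Laplace's method (interior maximum) gives
  I(n) ~ e^(f(x*)) · sqrt(2π / |f''(x*)|)
        = exp(16n ln(16n/12) − 16n) · sqrt(2π · 16n / 12^2)
        = (16n/12)^(16n) e^(−16n) · sqrt(2π·16n) / 12
        = (sqrt(2π·16n) / 12) · (16n/(12e))^(16n).
This matches Γ(16n+1)/12^(16n+1) with Stirling applied to Γ.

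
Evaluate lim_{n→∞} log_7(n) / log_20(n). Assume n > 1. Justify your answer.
lim = ln(20) / ln(7) = log_7(20)

Change of base: log_7(n) = ln n / ln 7 and log_20(n) = ln n / ln 20. The ratio is (ln n / ln 7) · (ln 20 / ln n) = ln 20 / ln 7, a constant independent of n. So the limit is ln 20 / ln 7 = log_7(20).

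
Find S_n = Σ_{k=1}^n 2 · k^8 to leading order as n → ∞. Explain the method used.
S_n ~ 2 · n^9 / 9

By integral comparison (Euler-Maclaurin), Σ_{k=1}^n 2 · k^8 = 2 · ∫_0^n x^8 dx + O(n^8) = 2 · n^9/9 + O(n^8). (Equivalently, Faulhaber's formula gives the same leading term.)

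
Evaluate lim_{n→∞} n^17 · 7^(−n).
lim = 0

Exponentials with base > 1 dominate every fixed polynomial: for any fixed c, n^c / 7^n → 0 as n → ∞ (e.g. by the ratio test, or by writing 7^n = e^(n ln 7) and noting e^(n ln 7) / n^c → ∞). Hence n^17 · 7^(−n) = n^17 / 7^n → 0.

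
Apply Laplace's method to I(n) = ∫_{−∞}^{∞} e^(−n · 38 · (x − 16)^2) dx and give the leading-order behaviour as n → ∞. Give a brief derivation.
I(n) = sqrt(π/(38n))

Here φ(x) = 38 · (x − 16)^2 has its unique minimum at x* = 16 with φ(x*) = 0 and φ''(x*) = 76. Laplace's method gives
  I(n) ~ e^(−n φ(x*)) · sqrt(2π / (n · φ''(x*))) = sqrt(2π / (76n)) = sqrt(π/(38n)).
This is exact: substituting u = (x − 16)·sqrt(38n) gives I(n) = (1/sqrt(38n)) ∫_{−∞}^{∞} e^(−u^2) du = sqrt(π/(38n)).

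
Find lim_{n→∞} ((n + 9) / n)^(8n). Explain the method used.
lim = e^72

Rewrite as (1 + 9/n)^(8n). By the standard limit (1 + x/n)^n → e^x, we have (1 + 9/n)^n → e^9, and raising to the 8th power gives e^72.
More precisely, ln[(1 + 9/n)^(8n)] = 8n · ln(1 + 9/n) = 8n · (9/n + O(1/n^2)) = 72 + O(1/n) → 72.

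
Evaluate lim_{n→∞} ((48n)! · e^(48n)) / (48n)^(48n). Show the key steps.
lim = ∞

Stirling: (48n)! ~ sqrt(2π·48n) · (48n/e)^(48n). Hence
  (48n)! · e^(48n) / (48n)^(48n) ~ sqrt(2π·48n) = sqrt(2π·48) · sqrt(n) → ∞.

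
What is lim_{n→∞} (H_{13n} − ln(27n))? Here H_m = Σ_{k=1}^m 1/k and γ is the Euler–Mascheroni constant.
lim = ln(13/27) + γ

By Euler-Maclaurin, H_m = ln m + γ + O(1/m). So
  H_{13n} − ln(27n) = ln(13n) + γ − ln(27n) + O(1/n)
                       = ln(13/27) + γ + O(1/n).
Hence the limit is ln(13/27) + γ.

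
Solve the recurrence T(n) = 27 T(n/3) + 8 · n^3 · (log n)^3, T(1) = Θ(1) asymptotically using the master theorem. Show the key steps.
T(n) = Θ(n^3 · (log n)^4)

Here log_3 27 = 3 and f(n) = 8 · n^3 · (log n)^3 = Θ(n^(log_3 27) · (log n)^3). This is the extended Case 2 of the master theorem (f matches the critical exponent up to log factors), giving T(n) = Θ(n^(log_3 27) · (log n)^(3+1)) = Θ(n^3 · (log n)^4).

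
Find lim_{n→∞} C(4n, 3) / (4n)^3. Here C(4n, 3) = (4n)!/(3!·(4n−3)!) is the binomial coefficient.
lim = 1/3! = 1/6

With N = 4n → ∞: C(N, 3) / N^3 = [N(N−1)…(N−2)] / (3! · N^3) = (1/3!) · 1 · (1 − 1/(4n)) · (1 − 2/(4n)). Each factor → 1 as N → ∞, so the limit is 1/3! = 1/6.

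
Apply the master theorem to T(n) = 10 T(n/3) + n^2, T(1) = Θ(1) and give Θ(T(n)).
T(n) = Θ(n^(log_3 10))

Master theorem: compare f(n) = n^2 to n^(log_3 10) where log_3 10 ≈ 2.096. Since 2 < log_3 10, we have f(n) = O(n^(log_3 10 − ε)) for some ε > 0 — Case 1. Hence T(n) = Θ(n^(log_3 10)).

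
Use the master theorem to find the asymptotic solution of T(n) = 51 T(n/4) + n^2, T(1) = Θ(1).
T(n) = Θ(n^(log_4 51))

Master theorem: compare f(n) = n^2 to n^(log_4 51) where log_4 51 ≈ 2.836. Since 2 < log_4 51, we have f(n) = O(n^(log_4 51 − ε)) for some ε > 0 — Case 1. Hence T(n) = Θ(n^(log_4 51)).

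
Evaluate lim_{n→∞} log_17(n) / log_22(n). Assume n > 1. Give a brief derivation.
lim = ln(22) / ln(17) = log_17(22)

Change of base: log_17(n) = ln n / ln 17 and log_22(n) = ln n / ln 22. The ratio is (ln n / ln 17) · (ln 22 / ln n) = ln 22 / ln 17, a constant independent of n. So the limit is ln 22 / ln 17 = log_17(22).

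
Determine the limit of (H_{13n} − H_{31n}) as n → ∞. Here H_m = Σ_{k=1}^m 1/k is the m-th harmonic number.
lim = ln(13/31)

Euler-Maclaurin gives H_m = ln m + γ + 1/(2m) + O(1/m^2). The γ and O(1/m) terms cancel in the difference:
  H_{13n} − H_{31n} = ln(13n) − ln(31n) + O(1/n) = ln(13/31) + O(1/n).
Hence the limit is ln(13/31).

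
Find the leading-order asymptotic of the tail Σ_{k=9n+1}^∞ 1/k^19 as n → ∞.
Σ_{k>9n} 1/k^19 ~ 1/(18 · (9n)^18)

Compare to the integral: ∫_{9n}^∞ x^(−19) dx = [−x^(−18)/18]_{9n}^∞ = 1/((19−1)·(9n)^18). Euler-Maclaurin then gives
  Σ_{k>9n} 1/k^19 = ∫_{9n}^∞ dx/x^19 − 1/(2·(9n)^19) + O(1/(9n)^20).
(Equivalently this is ζ(19) − Σ_{k≤9n} 1/k^19.)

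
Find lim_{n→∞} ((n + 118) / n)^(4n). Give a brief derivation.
lim = e^472

Rewrite as (1 + 118/n)^(4n). By the standard limit (1 + x/n)^n → e^x, we have (1 + 118/n)^n → e^118, and raising to the 4th power gives e^472.
More precisely, ln[(1 + 118/n)^(4n)] = 4n · ln(1 + 118/n) = 4n · (118/n + O(1/n^2)) = 472 + O(1/n) → 472.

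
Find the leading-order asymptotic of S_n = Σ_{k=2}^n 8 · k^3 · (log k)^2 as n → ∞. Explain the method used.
S_n ~ 2 · n^4 · (log n)^2

By integral comparison, S_n = ∫_1^n 8 · x^3 · (log x)^2 dx + O(n^3 · (log n)^2). For the integral, the leading term of ∫_1^n x^3 (log x)^2 dx is n^4/4 · (log n)^2 (by repeated integration by parts; each step lowers the log-exponent and produces a relatively O(1/log n) correction). Hence S_n ~ 2 · n^4 · (log n)^2.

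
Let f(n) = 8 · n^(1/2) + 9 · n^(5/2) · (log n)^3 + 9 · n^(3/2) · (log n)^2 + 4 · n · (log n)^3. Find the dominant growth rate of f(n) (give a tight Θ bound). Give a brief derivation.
f(n) ∈ Θ(n^(5/2) · (log n)^3)

Compare the terms by growth order. For large n, n^a · (log n)^b dominates n^a' · (log n)^b' iff a > a', or (a = a' and b > b'). Ranking the 4 terms shows the dominant one is 9 · n^(5/2) · (log n)^3. Hence f(n) ∈ Θ(n^(5/2) · (log n)^3).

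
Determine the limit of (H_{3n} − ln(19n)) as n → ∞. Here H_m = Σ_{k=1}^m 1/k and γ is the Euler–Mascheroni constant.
lim = ln(3/19) + γ

By Euler-Maclaurin, H_m = ln m + γ + O(1/m). So
  H_{3n} − ln(19n) = ln(3n) + γ − ln(19n) + O(1/n)
                       = ln(3/19) + γ + O(1/n).
Hence the limit is ln(3/19) + γ.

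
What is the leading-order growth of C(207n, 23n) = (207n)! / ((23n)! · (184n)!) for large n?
C(207n, 23n) ~ (387420489/16777216)^(23n) · sqrt(9/(16π·23n))

Write N = 23n. Apply Stirling to each factorial:
  (9N)! ~ sqrt(2π·9N) · (9N/e)^(9N),
  N! ~ sqrt(2π N) · (N/e)^N,
  (8N)! ~ sqrt(2π·8N) · (8N/e)^(8N).
The exponential factors combine to (9N)^(9N) / (N^N · (8N)^(8N)) = 9^(9N)/8^(8N) = (9^9/8^8)^N = (387420489/16777216)^N.
The square-root prefactors combine to sqrt(2π·9N) / (sqrt(2π N)·sqrt(2π·8N)) = sqrt(9 / (2π·8·N)) = sqrt(9/(16π·23n)).
Substituting N = 23n: C(207n, 23n) ~ (387420489/16777216)^(23n) · sqrt(9/(16π·23n)).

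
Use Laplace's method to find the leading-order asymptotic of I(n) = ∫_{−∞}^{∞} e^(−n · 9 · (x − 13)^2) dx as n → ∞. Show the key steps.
I(n) = sqrt(π/(9n))

Here φ(x) = 9 · (x − 13)^2 has its unique minimum at x* = 13 with φ(x*) = 0 and φ''(x*) = 18. Laplace's method gives
  I(n) ~ e^(−n φ(x*)) · sqrt(2π / (n · φ''(x*))) = sqrt(2π / (18n)) = sqrt(π/(9n)).
This is exact: substituting u = (x − 13)·sqrt(9n) gives I(n) = (1/sqrt(9n)) ∫_{−∞}^{∞} e^(−u^2) du = sqrt(π/(9n)).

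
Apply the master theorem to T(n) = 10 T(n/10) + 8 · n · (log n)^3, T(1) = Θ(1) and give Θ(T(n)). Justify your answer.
T(n) = Θ(n · (log n)^4)

Here log_10 10 = 1 and f(n) = 8 · n · (log n)^3 = Θ(n^(log_10 10) · (log n)^3). This is the extended Case 2 of the master theorem (f matches the critical exponent up to log factors), giving T(n) = Θ(n^(log_10 10) · (log n)^(3+1)) = Θ(n · (log n)^4).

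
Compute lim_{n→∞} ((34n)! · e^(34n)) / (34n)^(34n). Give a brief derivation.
lim = ∞

Stirling: (34n)! ~ sqrt(2π·34n) · (34n/e)^(34n). Hence
  (34n)! · e^(34n) / (34n)^(34n) ~ sqrt(2π·34n) = sqrt(2π·34) · sqrt(n) → ∞.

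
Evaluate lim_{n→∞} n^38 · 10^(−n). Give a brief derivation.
lim = 0

Exponentials with base > 1 dominate every fixed polynomial: for any fixed c, n^c / 10^n → 0 as n → ∞ (e.g. by the ratio test, or by writing 10^n = e^(n ln 10) and noting e^(n ln 10) / n^c → ∞). Hence n^38 · 10^(−n) = n^38 / 10^n → 0.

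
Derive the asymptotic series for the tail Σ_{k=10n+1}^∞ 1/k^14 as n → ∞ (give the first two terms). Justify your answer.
Σ_{k>10n} 1/k^14 = 1/(13 · (10n)^13) − 1/(2 · (10n)^14) + O(1/(10n)^15)

Compare to the integral: ∫_{10n}^∞ x^(−14) dx = [−x^(−13)/13]_{10n}^∞ = 1/((14−1)·(10n)^13). The Euler-Maclaurin correction adds −f(10n)/2 = −1/(2·(10n)^14). Euler-Maclaurin then gives
  Σ_{k>10n} 1/k^14 = ∫_{10n}^∞ dx/x^14 − 1/(2·(10n)^14) + O(1/(10n)^15).
(Equivalently this is ζ(14) − Σ_{k≤10n} 1/k^14.)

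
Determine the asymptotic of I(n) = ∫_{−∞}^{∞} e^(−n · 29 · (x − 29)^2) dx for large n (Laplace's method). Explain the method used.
I(n) = sqrt(π/(29n))

Here φ(x) = 29 · (x − 29)^2 has its unique minimum at x* = 29 with φ(x*) = 0 and φ''(x*) = 58. Laplace's method gives
  I(n) ~ e^(−n φ(x*)) · sqrt(2π / (n · φ''(x*))) = sqrt(2π / (58n)) = sqrt(π/(29n)).
This is exact: substituting u = (x − 29)·sqrt(29n) gives I(n) = (1/sqrt(29n)) ∫_{−∞}^{∞} e^(−u^2) du = sqrt(π/(29n)).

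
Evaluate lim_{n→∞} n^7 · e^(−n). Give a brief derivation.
lim = 0

Exponentials with base > 1 dominate every fixed polynomial: for any fixed c, n^c / e^n → 0 as n → ∞ (e.g. by the ratio test, or since e^n grows faster than any power of n). Hence n^7 · e^(−n) = n^7 / e^n → 0.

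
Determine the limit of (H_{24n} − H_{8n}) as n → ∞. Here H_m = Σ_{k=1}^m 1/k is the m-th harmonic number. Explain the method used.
lim = ln(24/8) = ln 3

Euler-Maclaurin gives H_m = ln m + γ + 1/(2m) + O(1/m^2). The γ and O(1/m) terms cancel in the difference:
  H_{24n} − H_{8n} = ln(24n) − ln(8n) + O(1/n) = ln(24/8) + O(1/n).
Hence the limit is ln(24/8) = ln 3.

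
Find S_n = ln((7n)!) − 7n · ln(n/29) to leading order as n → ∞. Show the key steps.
S_n ~ 7n · (ln 203 − 1) + O(ln n)

Stirling: ln((7n)!) = 7n ln(7n) − 7n + O(ln n).
  S_n = 7n ln(7n) − 7n − 7n ln(n/29) + O(ln n)
      = 7n ln(7n) − 7n ln n + 7n ln 29 − 7n + O(ln n)
      = 7n ln 7 + 7n ln 29 − 7n + O(ln n)
      = 7n (ln 203 − 1) + O(ln n).
Numerically ln(203) − 1 ≈ 4.3132.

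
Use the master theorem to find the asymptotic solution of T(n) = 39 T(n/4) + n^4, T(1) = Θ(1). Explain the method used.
T(n) = Θ(n^4)

log_4 39 ≈ 2.643. f(n) = n^4 dominates n^(log_4 39) since 4 > 2.643, and the regularity condition a·f(n/b) = 39·(n/4)^4 = (39/256)·n^4 ≤ c·f(n) holds with c = 39/256 ≈ 0.152 < 1. So this is Case 3: T(n) = Θ(f(n)) = Θ(n^4).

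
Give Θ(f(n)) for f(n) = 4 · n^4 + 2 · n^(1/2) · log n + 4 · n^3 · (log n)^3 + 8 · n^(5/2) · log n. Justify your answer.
f(n) ∈ Θ(n^4)

Compare the terms by growth order. For large n, n^a · (log n)^b dominates n^a' · (log n)^b' iff a > a', or (a = a' and b > b'). Ranking the 4 terms shows the dominant one is 4 · n^4. Hence f(n) ∈ Θ(n^4).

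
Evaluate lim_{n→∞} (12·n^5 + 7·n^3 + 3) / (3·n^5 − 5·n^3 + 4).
lim = 12/3 = 4

For large n the leading n^5 terms dominate both numerator and denominator. Dividing top and bottom by n^5, every other term tends to 0, leaving 12/3 = 4.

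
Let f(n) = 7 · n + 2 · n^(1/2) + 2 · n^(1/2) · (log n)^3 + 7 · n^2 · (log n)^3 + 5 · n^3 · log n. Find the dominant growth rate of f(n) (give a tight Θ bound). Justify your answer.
f(n) ∈ Θ(n^3 · log n)

Compare the terms by growth order. For large n, n^a · (log n)^b dominates n^a' · (log n)^b' iff a > a', or (a = a' and b > b'). Ranking the 5 terms shows the dominant one is 5 · n^3 · log n. Hence f(n) ∈ Θ(n^3 · log n).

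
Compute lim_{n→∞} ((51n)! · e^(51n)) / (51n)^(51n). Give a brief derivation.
lim = ∞

Stirling: (51n)! ~ sqrt(2π·51n) · (51n/e)^(51n). Hence
  (51n)! · e^(51n) / (51n)^(51n) ~ sqrt(2π·51n) = sqrt(2π·51) · sqrt(n) → ∞.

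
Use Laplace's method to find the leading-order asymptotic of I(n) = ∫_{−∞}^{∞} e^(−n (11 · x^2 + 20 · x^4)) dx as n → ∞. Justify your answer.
I(n) ~ sqrt(π/(11n))

φ(x) = 11 · x^2 + 20 · x^4 has its unique global minimum at x* = 0 (since φ'(x) = 22x + 80x^3 = 0 only at x = 0 for real x with both coefficients positive, and φ → ∞ as |x| → ∞). At x* = 0, φ(0) = 0 and φ''(0) = 22. Laplace's method then gives
  I(n) ~ sqrt(2π / (n · φ''(0))) · e^(−n φ(0)) = sqrt(2π / (22n)) = sqrt(π/(11n)).
The 20 · x^4 term contributes only at subleading order (an O(1/n) relative correction).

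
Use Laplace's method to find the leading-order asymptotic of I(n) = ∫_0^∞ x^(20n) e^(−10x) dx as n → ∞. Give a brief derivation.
I(n) ~ (sqrt(2π·20n) / 10) · (20n/(10e))^(20n)

Write the integrand as exp(20n ln x − 10x) and set f(x) = 20n ln x − 10x. Then f'(x) = 20n/x − 10 = 0 at x* = 20n/10, and f''(x*) = −20n/x*^2 = −10^2/(20n). Laplace's method (interior maximum) gives
  I(n) ~ e^(f(x*)) · sqrt(2π / |f''(x*)|)
        = exp(20n ln(20n/10) − 20n) · sqrt(2π · 20n / 10^2)
        = (20n/10)^(20n) e^(−20n) · sqrt(2π·20n) / 10
        = (sqrt(2π·20n) / 10) · (20n/(10e))^(20n).
This matches Γ(20n+1)/10^(20n+1) with Stirling applied to Γ.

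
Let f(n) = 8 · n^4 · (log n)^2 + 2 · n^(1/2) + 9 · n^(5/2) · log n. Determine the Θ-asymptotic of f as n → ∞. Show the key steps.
f(n) ∈ Θ(n^4 · (log n)^2)

Compare the terms by growth order. For large n, n^a · (log n)^b dominates n^a' · (log n)^b' iff a > a', or (a = a' and b > b'). Ranking the 3 terms shows the dominant one is 8 · n^4 · (log n)^2. Hence f(n) ∈ Θ(n^4 · (log n)^2).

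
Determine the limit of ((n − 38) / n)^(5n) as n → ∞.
lim = e^(−190)

Rewrite as (1 − 38/n)^(5n). By the standard limit (1 + x/n)^n → e^x, we have (1 − 38/n)^n → e^(−38), and raising to the 5th power gives e^(−190).
More precisely, ln[(1 − 38/n)^(5n)] = 5n · ln(1 − 38/n) = 5n · (-38/n + O(1/n^2)) = -190 + O(1/n) → -190.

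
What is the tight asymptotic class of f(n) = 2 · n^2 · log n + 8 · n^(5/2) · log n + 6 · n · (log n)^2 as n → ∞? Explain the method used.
f(n) ∈ Θ(n^(5/2) · log n)

Compare the terms by growth order. For large n, n^a · (log n)^b dominates n^a' · (log n)^b' iff a > a', or (a = a' and b > b'). Ranking the 3 terms shows the dominant one is 8 · n^(5/2) · log n. Hence f(n) ∈ Θ(n^(5/2) · log n).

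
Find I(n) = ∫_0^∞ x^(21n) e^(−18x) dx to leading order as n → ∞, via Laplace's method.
I(n) ~ (sqrt(2π·21n) / 18) · (21n/(18e))^(21n)

Write the integrand as exp(21n ln x − 18x) and set f(x) = 21n ln x − 18x. Then f'(x) = 21n/x − 18 = 0 at x* = 21n/18, and f''(x*) = −21n/x*^2 = −18^2/(21n). Laplace's method (interior maximum) gives
  I(n) ~ e^(f(x*)) · sqrt(2π / |f''(x*)|)
        = exp(21n ln(21n/18) − 21n) · sqrt(2π · 21n / 18^2)
        = (21n/18)^(21n) e^(−21n) · sqrt(2π·21n) / 18
        = (sqrt(2π·21n) / 18) · (21n/(18e))^(21n).
This matches Γ(21n+1)/18^(21n+1) with Stirling applied to Γ.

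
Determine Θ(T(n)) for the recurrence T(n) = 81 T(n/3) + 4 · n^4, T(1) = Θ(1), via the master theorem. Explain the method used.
T(n) = Θ(n^4 log n)

log_3 81 = 4, and f(n) = 4 · n^4 = Θ(n^(log_3 81)). This is Case 2 of the master theorem: T(n) = Θ(f(n) · log n) = Θ(n^4 log n).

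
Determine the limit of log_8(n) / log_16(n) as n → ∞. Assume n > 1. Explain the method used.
lim = ln(16) / ln(8) = log_8(16)

Change of base: log_8(n) = ln n / ln 8 and log_16(n) = ln n / ln 16. The ratio is (ln n / ln 8) · (ln 16 / ln n) = ln 16 / ln 8, a constant independent of n. So the limit is ln 16 / ln 8 = log_8(16).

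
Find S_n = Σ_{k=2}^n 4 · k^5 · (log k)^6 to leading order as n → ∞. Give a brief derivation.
S_n ~ 2 · n^6 · (log n)^6 / 3

By integral comparison, S_n = ∫_1^n 4 · x^5 · (log x)^6 dx + O(n^5 · (log n)^6). For the integral, the leading term of ∫_1^n x^5 (log x)^6 dx is n^6/6 · (log n)^6 (by repeated integration by parts; each step lowers the log-exponent and produces a relatively O(1/log n) correction). Hence S_n ~ 2 · n^6 · (log n)^6 / 3.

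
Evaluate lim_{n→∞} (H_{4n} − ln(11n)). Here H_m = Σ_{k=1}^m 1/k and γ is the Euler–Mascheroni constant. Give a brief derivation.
lim = ln(4/11) + γ

By Euler-Maclaurin, H_m = ln m + γ + O(1/m). So
  H_{4n} − ln(11n) = ln(4n) + γ − ln(11n) + O(1/n)
                       = ln(4/11) + γ + O(1/n).
Hence the limit is ln(4/11) + γ.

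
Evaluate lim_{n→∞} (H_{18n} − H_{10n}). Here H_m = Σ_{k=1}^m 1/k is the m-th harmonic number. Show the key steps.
lim = ln(18/10) = ln(9/5)

Euler-Maclaurin gives H_m = ln m + γ + 1/(2m) + O(1/m^2). The γ and O(1/m) terms cancel in the difference:
  H_{18n} − H_{10n} = ln(18n) − ln(10n) + O(1/n) = ln(18/10) + O(1/n).
Hence the limit is ln(18/10) = ln(9/5).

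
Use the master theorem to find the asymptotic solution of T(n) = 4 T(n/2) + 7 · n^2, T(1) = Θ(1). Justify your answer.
T(n) = Θ(n^2 log n)

log_2 4 = 2, and f(n) = 7 · n^2 = Θ(n^(log_2 4)). This is Case 2 of the master theorem: T(n) = Θ(f(n) · log n) = Θ(n^2 log n).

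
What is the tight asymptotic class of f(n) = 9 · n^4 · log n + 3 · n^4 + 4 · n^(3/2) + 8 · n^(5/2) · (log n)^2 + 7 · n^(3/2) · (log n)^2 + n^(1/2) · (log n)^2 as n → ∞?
f(n) ∈ Θ(n^4 · log n)

Compare the terms by growth order. For large n, n^a · (log n)^b dominates n^a' · (log n)^b' iff a > a', or (a = a' and b > b'). Ranking the 6 terms shows the dominant one is 9 · n^4 · log n. Hence f(n) ∈ Θ(n^4 · log n).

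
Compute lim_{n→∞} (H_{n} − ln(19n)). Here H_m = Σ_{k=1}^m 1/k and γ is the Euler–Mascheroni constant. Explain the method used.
lim = −ln 19 + γ

By Euler-Maclaurin, H_m = ln m + γ + O(1/m). So
  H_{n} − ln(19n) = ln(n) + γ − ln(19n) + O(1/n)
                       = ln(1/19) + γ + O(1/n).
Hence the limit is ln(1/19) + γ.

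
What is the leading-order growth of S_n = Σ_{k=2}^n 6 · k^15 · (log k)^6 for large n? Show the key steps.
S_n ~ 3 · n^16 · (log n)^6 / 8

By integral comparison, S_n = ∫_1^n 6 · x^15 · (log x)^6 dx + O(n^15 · (log n)^6). For the integral, the leading term of ∫_1^n x^15 (log x)^6 dx is n^16/16 · (log n)^6 (by repeated integration by parts; each step lowers the log-exponent and produces a relatively O(1/log n) correction). Hence S_n ~ 3 · n^16 · (log n)^6 / 8.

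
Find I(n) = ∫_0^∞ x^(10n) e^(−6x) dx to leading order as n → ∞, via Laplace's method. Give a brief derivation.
I(n) ~ (sqrt(2π·10n) / 6) · (10n/(6e))^(10n)

Write the integrand as exp(10n ln x − 6x) and set f(x) = 10n ln x − 6x. Then f'(x) = 10n/x − 6 = 0 at x* = 10n/6, and f''(x*) = −10n/x*^2 = −6^2/(10n). Laplace's method (interior maximum) gives
  I(n) ~ e^(f(x*)) · sqrt(2π / |f''(x*)|)
        = exp(10n ln(10n/6) − 10n) · sqrt(2π · 10n / 6^2)
        = (10n/6)^(10n) e^(−10n) · sqrt(2π·10n) / 6
        = (sqrt(2π·10n) / 6) · (10n/(6e))^(10n).
This matches Γ(10n+1)/6^(10n+1) with Stirling applied to Γ.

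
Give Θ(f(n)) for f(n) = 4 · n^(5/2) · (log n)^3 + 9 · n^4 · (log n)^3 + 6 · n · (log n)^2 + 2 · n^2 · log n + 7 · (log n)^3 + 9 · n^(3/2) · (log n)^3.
f(n) ∈ Θ(n^4 · (log n)^3)

Compare the terms by growth order. For large n, n^a · (log n)^b dominates n^a' · (log n)^b' iff a > a', or (a = a' and b > b'). Ranking the 6 terms shows the dominant one is 9 · n^4 · (log n)^3. Hence f(n) ∈ Θ(n^4 · (log n)^3).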